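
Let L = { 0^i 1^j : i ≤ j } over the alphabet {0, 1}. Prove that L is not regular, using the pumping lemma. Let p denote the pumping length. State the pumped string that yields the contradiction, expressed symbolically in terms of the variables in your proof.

Suppose for contradiction that L is regular, and let p be the pumping length.
Choose w = 0^p 1^p ∈ L, with |w| = 2p ≥ p.
Write w = xyz as guaranteed by the lemma, with |xy| ≤ p and |y| ≥ 1.
Because |xy| ≤ p and w begins with p copies of 0, we have y = 0^k with 1 ≤ k ≤ p.
Consider xy^2z = 0^{p+k} 1^p. Since k ≥ 1, the 0-count p+k exceeds the 1-count p, so i ≤ j fails; thus xy^2z ∉ L.
This contradicts the pumping lemma, so L is not regular.

0^{p+k} 1^p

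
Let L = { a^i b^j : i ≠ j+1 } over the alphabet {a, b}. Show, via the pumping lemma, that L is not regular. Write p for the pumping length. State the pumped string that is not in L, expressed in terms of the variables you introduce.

Toward a contradiction, assume L is regular with pumping length p.
Choose w = a^p b^{p+p!-1}. Since p ≠ (p+p!-1)+1 = p+p!, w ∈ L; and |w| ≥ p.
Write w = xyz as guaranteed by the lemma, with |xy| ≤ p and |y| > 0.
The first p characters of w are a's, so xy (and hence y) consists only of a's. Write y = a^k, 1 ≤ k ≤ p.
Since 1 ≤ k ≤ p, k divides p!; set t = 1 + p!/k. Then xy^t z has p + (p!/k)·k = p + p! copies of a. Now the a-count is p+p! and (b-count)+1 = (p+p!-1)+1 = p+p!, so i ≠ j+1 fails. So xy^t z = a^{p+p!} b^{p+p!-1} ∉ L.
This is a contradiction; hence L is not regular.

a^{p+p!} b^{p+p!-1}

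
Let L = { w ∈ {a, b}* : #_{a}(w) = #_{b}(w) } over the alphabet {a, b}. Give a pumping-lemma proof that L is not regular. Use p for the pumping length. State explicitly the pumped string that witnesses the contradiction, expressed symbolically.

Assume L is regular. Let p be the pumping length given by the pumping lemma.
Choose w = a^p b^p ∈ L with |w| = 2p ≥ p.
Write w = xyz as guaranteed by the lemma, with |xy| ≤ p and |y| ≥ 1.
Since the first p symbols of w are all a's and |xy| ≤ p, y lies entirely in the leading a-block: y = a^k for some k with 1 ≤ k ≤ p.
Pump with i = 2: xy^2z = a^{p+k} b^p has p+k occurrences of a but only p of b. Since k ≥ 1 the counts differ, so xy^2z ∉ L.
This is a contradiction; hence L is not regular.

a^{p+k} b^p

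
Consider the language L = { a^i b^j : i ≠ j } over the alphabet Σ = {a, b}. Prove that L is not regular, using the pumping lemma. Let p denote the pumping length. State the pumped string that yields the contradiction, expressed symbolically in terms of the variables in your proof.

Suppose for contradiction that L is regular, and let p be the pumping length.
Choose w = a^p b^{p+p!}. Since p ≠ p+p!, w ∈ L; and |w| ≥ p.
The pumping lemma gives a decomposition w = xyz where |xy| ≤ p and y is nonempty.
Because |xy| ≤ p and w begins with p copies of a, we have y = a^k with 1 ≤ k ≤ p.
Since 1 ≤ k ≤ p, k divides p!; set t = 1 + p!/k. Then xy^t z has p + (p!/k)·k = p + p! copies of a. Now the a-count equals the b-count, so i ≠ j fails. So xy^t z = a^{p+p!} b^{p+p!} ∉ L.
This contradicts the pumping lemma, so L is not regular.

a^{p+p!} b^{p+p!}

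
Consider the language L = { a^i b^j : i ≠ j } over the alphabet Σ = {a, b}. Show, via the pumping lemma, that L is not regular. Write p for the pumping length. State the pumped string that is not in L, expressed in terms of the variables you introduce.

Toward a contradiction, assume L is regular with pumping length p.
Choose w = a^p b^{p+p!}. Since p ≠ p+p!, w ∈ L; and |w| ≥ p.
Write w = xyz as guaranteed by the lemma, with |xy| ≤ p and |y| ≥ 1.
Because |xy| ≤ p and w begins with p copies of a, we have y = a^k with 1 ≤ k ≤ p.
Since 1 ≤ k ≤ p, k divides p!; set t = 1 + p!/k. Then xy^t z has p + (p!/k)·k = p + p! copies of a. Now the a-count equals the b-count, so i ≠ j fails. So xy^t z = a^{p+p!} b^{p+p!} ∉ L.
Contradiction. Therefore L is not regular.

a^{p+p!} b^{p+p!}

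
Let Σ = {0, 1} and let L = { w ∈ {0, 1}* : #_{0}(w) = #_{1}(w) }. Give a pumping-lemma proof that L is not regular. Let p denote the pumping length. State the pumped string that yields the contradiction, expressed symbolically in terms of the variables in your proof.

0^{p+k} 1^p

Suppose for contradiction that L is regular, and let p be the pumping length.
Choose w = 0^p 1^p ∈ L with |w| = 2p ≥ p.
Write w = xyz as guaranteed by the lemma, with |xy| ≤ p and |y| > 0.
Because |xy| ≤ p and w begins with p copies of 0, we have y = 0^k with 1 ≤ k ≤ p.
Pump with i = 2: xy^2z = 0^{p+k} 1^p has p+k occurrences of 0 but only p of 1. Since k ≥ 1 the counts differ, so xy^2z ∉ L.
This contradicts the pumping lemma, so L is not regular.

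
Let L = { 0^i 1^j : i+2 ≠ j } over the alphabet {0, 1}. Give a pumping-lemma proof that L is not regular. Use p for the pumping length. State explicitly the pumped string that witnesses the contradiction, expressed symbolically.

Toward a contradiction, assume L is regular with pumping length p.
Choose w = 0^p 1^{p+p!+2}. Since p ≠ (p+p!+2)-2 = p+p!, w ∈ L; and |w| ≥ p.
The pumping lemma gives a decomposition w = xyz where |xy| ≤ p and |y| > 0.
Since the first p symbols of w are all 0's and |xy| ≤ p, y lies entirely in the leading 0-block: y = 0^k for some k with 1 ≤ k ≤ p.
Since 1 ≤ k ≤ p, k divides p!; set t = 1 + p!/k. Then xy^t z has p + (p!/k)·k = p + p! copies of 0. Now the 0-count is p+p! and (1-count)-2 = (p+p!+2)-2 = p+p!, so i+2 ≠ j fails. So xy^t z = 0^{p+p!} 1^{p+p!+2} ∉ L.
Contradiction. Therefore L is not regular.

0^{p+p!} 1^{p+p!+2}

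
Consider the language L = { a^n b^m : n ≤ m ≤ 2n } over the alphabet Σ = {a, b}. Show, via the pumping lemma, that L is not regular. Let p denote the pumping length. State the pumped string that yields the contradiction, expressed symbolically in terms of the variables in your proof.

a^{p+k} b^p

Assume L is regular. Let p be the pumping length given by the pumping lemma.
Take w = a^p b^p ∈ L (since p ≤ p ≤ 2p), with |w| = 2p ≥ p.
By the pumping lemma, w = xyz with |xy| ≤ p and y is nonempty.
The first p characters of w are a's, so xy (and hence y) consists only of a's. Write y = a^k, 1 ≤ k ≤ p.
Pump with i = 2: xy^2z = a^{p+k} b^p. Now n = p+k > p = m, so the condition n ≤ m fails. Thus xy^2z ∉ L.
Contradiction. Therefore L is not regular.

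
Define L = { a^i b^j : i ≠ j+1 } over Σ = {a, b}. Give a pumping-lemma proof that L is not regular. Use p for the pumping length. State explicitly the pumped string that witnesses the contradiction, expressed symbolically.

Toward a contradiction, assume L is regular with pumping length p.
Choose w = a^p b^{p+p!-1}. Since p ≠ (p+p!-1)+1 = p+p!, w ∈ L; and |w| ≥ p.
The pumping lemma gives a decomposition w = xyz where |xy| ≤ p and y is nonempty.
Since the first p symbols of w are all a's and |xy| ≤ p, y lies entirely in the leading a-block: y = a^k for some k with 1 ≤ k ≤ p.
Since 1 ≤ k ≤ p, k divides p!; set t = 1 + p!/k. Then xy^t z has p + (p!/k)·k = p + p! copies of a. Now the a-count is p+p! and (b-count)+1 = (p+p!-1)+1 = p+p!, so i ≠ j+1 fails. So xy^t z = a^{p+p!} b^{p+p!-1} ∉ L.
Contradiction. Therefore L is not regular.

a^{p+p!} b^{p+p!-1}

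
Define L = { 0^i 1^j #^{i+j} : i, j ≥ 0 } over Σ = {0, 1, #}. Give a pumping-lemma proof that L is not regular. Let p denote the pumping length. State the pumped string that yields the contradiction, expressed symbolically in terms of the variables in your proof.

Toward a contradiction, assume L is regular with pumping length p.
Take w = 0^p 1^p #^{2p} ∈ L (with i=j=p, i+j=2p), |w| = 4p ≥ p.
By the pumping lemma, w = xyz with |xy| ≤ p and |y| > 0.
Since the first p symbols of w are all 0's and |xy| ≤ p, y lies entirely in the leading 0-block: y = 0^k for some k with 1 ≤ k ≤ p.
Consider xy^2z = 0^{p+k} 1^p #^{2p}. Now the 0- and 1-counts sum to 2p+k, but the #-count is 2p ≠ 2p+k. So xy^2z ∉ L.
This is a contradiction; hence L is not regular.

0^{p+k} 1^p #^{2p}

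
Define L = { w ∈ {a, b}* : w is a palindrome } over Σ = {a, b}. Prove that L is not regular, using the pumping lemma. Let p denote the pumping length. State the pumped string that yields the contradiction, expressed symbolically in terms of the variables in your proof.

a^{p+k} b a^p

Assume L is regular; let p be its pumping constant.
Take w = a^p b a^p, a palindrome of length 2p+1 ≥ p.
The pumping lemma gives a decomposition w = xyz where |xy| ≤ p and |y| ≥ 1.
Because |xy| ≤ p and w begins with p copies of a, we have y = a^k with 1 ≤ k ≤ p.
Pump with i = 2: xy^2z = a^{p+k} b a^p. Its reverse is a^p b a^{p+k}, which differs from xy^2z since k ≥ 1. So xy^2z is not a palindrome and xy^2z ∉ L.
This is a contradiction; hence L is not regular.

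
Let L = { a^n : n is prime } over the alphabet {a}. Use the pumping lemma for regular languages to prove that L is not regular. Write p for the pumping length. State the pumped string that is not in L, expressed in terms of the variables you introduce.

a^{q(1+k)}

Toward a contradiction, assume L is regular with pumping length p.
Let q be a prime with q ≥ p+2 (infinitely many primes exist), and take w = a^q ∈ L with |w| = q ≥ p.
The pumping lemma gives a decomposition w = xyz where |xy| ≤ p and |y| ≥ 1.
Then y = a^k for some k with 1 ≤ k ≤ p.
Since 1 ≤ k ≤ p, |xz| = q-k. Pump with i = q+1: |xy^{q+1}z| = (q-k)+(q+1)k = q+qk = q(1+k), which is composite (both factors ≥ 2). So xy^{q+1}z = a^{q(1+k)} ∉ L.
This contradicts the pumping lemma, so L is not regular.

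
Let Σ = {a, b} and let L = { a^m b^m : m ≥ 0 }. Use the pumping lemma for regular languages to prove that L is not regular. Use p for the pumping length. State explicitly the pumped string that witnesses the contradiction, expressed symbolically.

a^{p+k} b^p

Suppose for contradiction that L is regular, and let p be the pumping length.
Let w = a^p b^p ∈ L; note |w| = 2p ≥ p.
The pumping lemma gives a decomposition w = xyz where |xy| ≤ p and y is nonempty.
The first p characters of w are a's, so xy (and hence y) consists only of a's. Write y = a^k, 1 ≤ k ≤ p.
Pump with i = 2: xy^2z = a^{p+k} b^p. For this to lie in L we would need p = p+k, which forces k = 0. But k ≥ 1, so xy^2z ∉ L.
This contradicts the pumping lemma, so L is not regular.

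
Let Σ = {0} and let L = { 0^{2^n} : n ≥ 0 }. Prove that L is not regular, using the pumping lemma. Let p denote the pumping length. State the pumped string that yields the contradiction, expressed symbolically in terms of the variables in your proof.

Toward a contradiction, assume L is regular with pumping length p.
Take w = 0^{2^p} ∈ L with |w| = 2^p ≥ p.
By the pumping lemma, w = xyz with |xy| ≤ p and |y| ≥ 1.
Then y = 0^k for some k with 1 ≤ k ≤ p.
Pump with i = 2: xy^2z = 0^{2^p+k}. Since 1 ≤ k ≤ p < 2^p, we have 2^p < 2^p+k < 2^{p+1}, so 2^p+k is not a power of 2. So xy^2z ∉ L.
This is a contradiction; hence L is not regular.

0^{2^p+k}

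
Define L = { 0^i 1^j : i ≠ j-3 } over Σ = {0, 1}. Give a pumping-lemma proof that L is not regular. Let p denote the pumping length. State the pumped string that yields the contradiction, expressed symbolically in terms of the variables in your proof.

0^{p+p!} 1^{p+p!+3}

Assume L is regular; let p be its pumping constant.
Choose w = 0^p 1^{p+p!+3}. Since p ≠ (p+p!+3)-3 = p+p!, w ∈ L; and |w| ≥ p.
Write w = xyz as guaranteed by the lemma, with |xy| ≤ p and y is nonempty.
Because |xy| ≤ p and w begins with p copies of 0, we have y = 0^k with 1 ≤ k ≤ p.
Since 1 ≤ k ≤ p, k divides p!; set t = 1 + p!/k. Then xy^t z has p + (p!/k)·k = p + p! copies of 0. Now the 0-count is p+p! and (1-count)-3 = (p+p!+3)-3 = p+p!, so i ≠ j-3 fails. So xy^t z = 0^{p+p!} 1^{p+p!+3} ∉ L.
This is a contradiction; hence L is not regular.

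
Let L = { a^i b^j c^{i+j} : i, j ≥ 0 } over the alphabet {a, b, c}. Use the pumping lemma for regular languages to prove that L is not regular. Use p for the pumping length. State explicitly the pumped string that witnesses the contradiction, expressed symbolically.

a^{p+k} b^p c^{2p}

Suppose for contradiction that L is regular, and let p be the pumping length.
Take w = a^p b^p c^{2p} ∈ L (with i=j=p, i+j=2p), |w| = 4p ≥ p.
Write w = xyz as guaranteed by the lemma, with |xy| ≤ p and y is nonempty.
Since the first p symbols of w are all a's and |xy| ≤ p, y lies entirely in the leading a-block: y = a^k for some k with 1 ≤ k ≤ p.
Consider xy^2z = a^{p+k} b^p c^{2p}. Now the a- and b-counts sum to 2p+k, but the c-count is 2p ≠ 2p+k. So xy^2z ∉ L.
This is a contradiction; hence L is not regular.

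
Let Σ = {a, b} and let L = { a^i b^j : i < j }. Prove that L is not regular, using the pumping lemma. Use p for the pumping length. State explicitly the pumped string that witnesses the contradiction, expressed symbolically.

a^{p+k} b^{p+1}

Assume L is regular; let p be its pumping constant.
Choose w = a^p b^{p+1} ∈ L, with |w| = 2p+1 ≥ p.
The pumping lemma gives a decomposition w = xyz where |xy| ≤ p and |y| > 0.
The first p characters of w are a's, so xy (and hence y) consists only of a's. Write y = a^k, 1 ≤ k ≤ p.
Consider xy^2z = a^{p+k} b^{p+1}. Since k ≥ 1, the a-count p+k is at least p+1, so i < j fails; thus xy^2z ∉ L.
Contradiction. Therefore L is not regular.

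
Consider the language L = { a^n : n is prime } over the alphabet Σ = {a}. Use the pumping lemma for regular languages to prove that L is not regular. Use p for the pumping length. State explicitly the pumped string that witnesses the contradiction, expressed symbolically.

Assume L is regular; let p be its pumping constant.
Let q be a prime with q ≥ p+2 (infinitely many primes exist), and take w = a^q ∈ L with |w| = q ≥ p.
The pumping lemma gives a decomposition w = xyz where |xy| ≤ p and |y| ≥ 1.
Then y = a^k for some k with 1 ≤ k ≤ p.
Since 1 ≤ k ≤ p, |xz| = q-k. Pump with i = q+1: |xy^{q+1}z| = (q-k)+(q+1)k = q+qk = q(1+k), which is composite (both factors ≥ 2). So xy^{q+1}z = a^{q(1+k)} ∉ L.
Contradiction. Therefore L is not regular.

a^{q(1+k)}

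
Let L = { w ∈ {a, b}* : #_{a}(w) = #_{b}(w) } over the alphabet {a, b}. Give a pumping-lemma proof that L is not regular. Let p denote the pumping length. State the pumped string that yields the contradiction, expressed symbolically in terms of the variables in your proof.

Assume L is regular. Let p be the pumping length given by the pumping lemma.
Choose w = a^p b^p ∈ L with |w| = 2p ≥ p.
Write w = xyz as guaranteed by the lemma, with |xy| ≤ p and y is nonempty.
Since the first p symbols of w are all a's and |xy| ≤ p, y lies entirely in the leading a-block: y = a^k for some k with 1 ≤ k ≤ p.
Pump with i = 2: xy^2z = a^{p+k} b^p has p+k occurrences of a but only p of b. Since k ≥ 1 the counts differ, so xy^2z ∉ L.
This contradicts the pumping lemma, so L is not regular.

a^{p+k} b^p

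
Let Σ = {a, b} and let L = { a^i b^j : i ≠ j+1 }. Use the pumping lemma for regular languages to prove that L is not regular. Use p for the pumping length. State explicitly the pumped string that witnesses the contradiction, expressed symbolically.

Assume L is regular. Let p be the pumping length given by the pumping lemma.
Choose w = a^p b^{p+p!-1}. Since p ≠ (p+p!-1)+1 = p+p!, w ∈ L; and |w| ≥ p.
By the pumping lemma, w = xyz with |xy| ≤ p and |y| ≥ 1.
Since the first p symbols of w are all a's and |xy| ≤ p, y lies entirely in the leading a-block: y = a^k for some k with 1 ≤ k ≤ p.
Since 1 ≤ k ≤ p, k divides p!; set t = 1 + p!/k. Then xy^t z has p + (p!/k)·k = p + p! copies of a. Now the a-count is p+p! and (b-count)+1 = (p+p!-1)+1 = p+p!, so i ≠ j+1 fails. So xy^t z = a^{p+p!} b^{p+p!-1} ∉ L.
Contradiction. Therefore L is not regular.

a^{p+p!} b^{p+p!-1}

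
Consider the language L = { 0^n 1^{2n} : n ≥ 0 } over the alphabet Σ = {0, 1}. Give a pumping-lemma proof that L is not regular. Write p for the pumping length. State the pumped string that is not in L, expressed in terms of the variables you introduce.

Assume L is regular; let p be its pumping constant.
Let w = 0^p 1^{2p} ∈ L; note |w| = 3p ≥ p.
By the pumping lemma, w = xyz with |xy| ≤ p and |y| ≥ 1.
Since the first p symbols of w are all 0's and |xy| ≤ p, y lies entirely in the leading 0-block: y = 0^k for some k with 1 ≤ k ≤ p.
Pump with i = 2: xy^2z = 0^{p+k} 1^{2p}. For this to lie in L we would need 2p = 2(p+k), which forces k = 0. But k ≥ 1, so xy^2z ∉ L.
This is a contradiction; hence L is not regular.

0^{p+k} 1^{2p}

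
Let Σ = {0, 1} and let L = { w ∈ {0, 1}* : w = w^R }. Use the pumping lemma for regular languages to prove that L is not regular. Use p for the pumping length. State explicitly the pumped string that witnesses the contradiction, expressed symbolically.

Assume L is regular; let p be its pumping constant.
Take w = 0^p 1 0^p, a palindrome of length 2p+1 ≥ p.
Write w = xyz as guaranteed by the lemma, with |xy| ≤ p and |y| ≥ 1.
Since the first p symbols of w are all 0's and |xy| ≤ p, y lies entirely in the leading 0-block: y = 0^k for some k with 1 ≤ k ≤ p.
Pump with i = 2: xy^2z = 0^{p+k} 1 0^p. Its reverse is 0^p 1 0^{p+k}, which differs from xy^2z since k ≥ 1. So xy^2z is not a palindrome and xy^2z ∉ L.
Contradiction. Therefore L is not regular.

0^{p+k} 1 0^p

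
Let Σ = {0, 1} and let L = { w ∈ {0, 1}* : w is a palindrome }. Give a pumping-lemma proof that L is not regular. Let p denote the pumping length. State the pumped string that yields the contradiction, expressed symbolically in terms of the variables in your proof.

Toward a contradiction, assume L is regular with pumping length p.
Take w = 0^p 1 0^p, a palindrome of length 2p+1 ≥ p.
Write w = xyz as guaranteed by the lemma, with |xy| ≤ p and y is nonempty.
Since the first p symbols of w are all 0's and |xy| ≤ p, y lies entirely in the leading 0-block: y = 0^k for some k with 1 ≤ k ≤ p.
Pump with i = 2: xy^2z = 0^{p+k} 1 0^p. Its reverse is 0^p 1 0^{p+k}, which differs from xy^2z since k ≥ 1. So xy^2z is not a palindrome and xy^2z ∉ L.
This contradicts the pumping lemma, so L is not regular.

0^{p+k} 1 0^p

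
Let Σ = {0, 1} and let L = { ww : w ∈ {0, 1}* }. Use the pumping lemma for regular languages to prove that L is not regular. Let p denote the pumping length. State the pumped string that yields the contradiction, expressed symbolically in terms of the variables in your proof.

0^{p+k} 1^p 0^p 1^p

Toward a contradiction, assume L is regular with pumping length p.
Take w = 0^p 1^p 0^p 1^p = uu where u = 0^p1^p; then w ∈ L and |w| = 4p ≥ p.
Write w = xyz as guaranteed by the lemma, with |xy| ≤ p and |y| > 0.
Because |xy| ≤ p and w begins with p copies of 0, we have y = 0^k with 1 ≤ k ≤ p.
Pump with i = 2: xy^2z = 0^{p+k} 1^p 0^p 1^p, of length 4p+k. Suppose this equals vv. The string starts with 0 and ends with 1, so v does too; thus the boundary between the two copies of v is a 1→0 transition. There is exactly one such transition, at position 2p+k, so |v| = 2p+k and |vv| = 4p+2k ≠ 4p+k since k ≥ 1. So xy^2z ∉ L.
This contradicts the pumping lemma, so L is not regular.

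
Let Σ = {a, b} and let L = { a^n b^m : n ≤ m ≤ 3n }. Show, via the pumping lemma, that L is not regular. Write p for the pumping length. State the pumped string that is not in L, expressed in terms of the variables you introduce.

Toward a contradiction, assume L is regular with pumping length p.
Take w = a^p b^p ∈ L (since p ≤ p ≤ 3p), with |w| = 2p ≥ p.
By the pumping lemma, w = xyz with |xy| ≤ p and |y| ≥ 1.
Since the first p symbols of w are all a's and |xy| ≤ p, y lies entirely in the leading a-block: y = a^k for some k with 1 ≤ k ≤ p.
Pump with i = 2: xy^2z = a^{p+k} b^p. Now n = p+k > p = m, so the condition n ≤ m fails. Thus xy^2z ∉ L.
This is a contradiction; hence L is not regular.

a^{p+k} b^p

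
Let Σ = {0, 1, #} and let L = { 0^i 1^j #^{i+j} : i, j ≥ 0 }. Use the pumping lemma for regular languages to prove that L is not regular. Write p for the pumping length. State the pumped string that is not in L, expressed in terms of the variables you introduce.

0^{p+k} 1^p #^{2p}

Suppose for contradiction that L is regular, and let p be the pumping length.
Take w = 0^p 1^p #^{2p} ∈ L (with i=j=p, i+j=2p), |w| = 4p ≥ p.
Write w = xyz as guaranteed by the lemma, with |xy| ≤ p and |y| > 0.
Since the first p symbols of w are all 0's and |xy| ≤ p, y lies entirely in the leading 0-block: y = 0^k for some k with 1 ≤ k ≤ p.
Consider xy^2z = 0^{p+k} 1^p #^{2p}. Now the 0- and 1-counts sum to 2p+k, but the #-count is 2p ≠ 2p+k. So xy^2z ∉ L.
This contradicts the pumping lemma, so L is not regular.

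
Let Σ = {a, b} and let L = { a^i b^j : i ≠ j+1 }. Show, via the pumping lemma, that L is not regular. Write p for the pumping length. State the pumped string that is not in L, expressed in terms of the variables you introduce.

Assume L is regular. Let p be the pumping length given by the pumping lemma.
Choose w = a^p b^{p+p!-1}. Since p ≠ (p+p!-1)+1 = p+p!, w ∈ L; and |w| ≥ p.
The pumping lemma gives a decomposition w = xyz where |xy| ≤ p and |y| > 0.
Since the first p symbols of w are all a's and |xy| ≤ p, y lies entirely in the leading a-block: y = a^k for some k with 1 ≤ k ≤ p.
Since 1 ≤ k ≤ p, k divides p!; set t = 1 + p!/k. Then xy^t z has p + (p!/k)·k = p + p! copies of a. Now the a-count is p+p! and (b-count)+1 = (p+p!-1)+1 = p+p!, so i ≠ j+1 fails. So xy^t z = a^{p+p!} b^{p+p!-1} ∉ L.
This contradicts the pumping lemma, so L is not regular.

a^{p+p!} b^{p+p!-1}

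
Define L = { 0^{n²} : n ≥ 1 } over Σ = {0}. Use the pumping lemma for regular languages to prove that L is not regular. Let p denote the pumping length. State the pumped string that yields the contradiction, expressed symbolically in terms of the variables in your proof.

0^{p²+k}

Suppose for contradiction that L is regular, and let p be the pumping length.
Take w = 0^{p²} ∈ L with |w| = p² ≥ p.
By the pumping lemma, w = xyz with |xy| ≤ p and y is nonempty.
Then y = 0^k for some k with 1 ≤ k ≤ p.
Pump with i = 2: xy^2z = 0^{p²+k}. Since 1 ≤ k ≤ p, p² < p²+k ≤ p²+p < (p+1)², so p²+k lies strictly between consecutive squares and is not a perfect square. So xy^2z ∉ L.
This contradicts the pumping lemma, so L is not regular.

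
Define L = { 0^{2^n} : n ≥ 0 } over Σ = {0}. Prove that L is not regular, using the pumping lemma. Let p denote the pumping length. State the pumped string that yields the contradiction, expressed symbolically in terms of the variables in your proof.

Assume L is regular; let p be its pumping constant.
Take w = 0^{2^p} ∈ L with |w| = 2^p ≥ p.
The pumping lemma gives a decomposition w = xyz where |xy| ≤ p and |y| ≥ 1.
Then y = 0^k for some k with 1 ≤ k ≤ p.
Pump with i = 2: xy^2z = 0^{2^p+k}. Since 1 ≤ k ≤ p < 2^p, we have 2^p < 2^p+k < 2^{p+1}, so 2^p+k is not a power of 2. So xy^2z ∉ L.
This is a contradiction; hence L is not regular.

0^{2^p+k}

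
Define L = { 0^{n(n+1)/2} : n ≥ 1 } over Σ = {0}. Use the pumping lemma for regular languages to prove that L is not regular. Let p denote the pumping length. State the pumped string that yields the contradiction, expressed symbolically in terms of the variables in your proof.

0^{p(p+1)/2+k}

Assume L is regular. Let p be the pumping length given by the pumping lemma.
Take w = 0^{p(p+1)/2} ∈ L with |w| = p(p+1)/2 ≥ p.
By the pumping lemma, w = xyz with |xy| ≤ p and y is nonempty.
Then y = 0^k for some k with 1 ≤ k ≤ p.
Pump with i = 2: xy^2z = 0^{p(p+1)/2+k}. Since 1 ≤ k ≤ p, p(p+1)/2 < p(p+1)/2+k ≤ p(p+1)/2+p < (p+1)(p+2)/2, so p(p+1)/2+k is strictly between consecutive triangular numbers. So xy^2z ∉ L.
This is a contradiction; hence L is not regular.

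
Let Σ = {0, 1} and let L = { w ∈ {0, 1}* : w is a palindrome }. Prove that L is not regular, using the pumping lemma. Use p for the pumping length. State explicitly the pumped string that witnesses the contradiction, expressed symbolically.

0^{p+k} 1 0^p

Assume L is regular. Let p be the pumping length given by the pumping lemma.
Take w = 0^p 1 0^p, a palindrome of length 2p+1 ≥ p.
Write w = xyz as guaranteed by the lemma, with |xy| ≤ p and y is nonempty.
The first p characters of w are 0's, so xy (and hence y) consists only of 0's. Write y = 0^k, 1 ≤ k ≤ p.
Pump with i = 2: xy^2z = 0^{p+k} 1 0^p. Its reverse is 0^p 1 0^{p+k}, which differs from xy^2z since k ≥ 1. So xy^2z is not a palindrome and xy^2z ∉ L.
This contradicts the pumping lemma, so L is not regular.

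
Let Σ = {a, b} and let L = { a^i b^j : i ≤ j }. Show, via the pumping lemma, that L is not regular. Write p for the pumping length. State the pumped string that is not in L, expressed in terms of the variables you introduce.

Toward a contradiction, assume L is regular with pumping length p.
Choose w = a^p b^p ∈ L, with |w| = 2p ≥ p.
The pumping lemma gives a decomposition w = xyz where |xy| ≤ p and |y| ≥ 1.
The first p characters of w are a's, so xy (and hence y) consists only of a's. Write y = a^k, 1 ≤ k ≤ p.
Consider xy^2z = a^{p+k} b^p. Since k ≥ 1, the a-count p+k exceeds the b-count p, so i ≤ j fails; thus xy^2z ∉ L.
This contradicts the pumping lemma, so L is not regular.

a^{p+k} b^p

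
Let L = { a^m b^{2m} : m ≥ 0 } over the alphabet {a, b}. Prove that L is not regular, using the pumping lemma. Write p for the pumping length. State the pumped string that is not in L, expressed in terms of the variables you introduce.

Assume L is regular; let p be its pumping constant.
Let w = a^p b^{2p} ∈ L; note |w| = 3p ≥ p.
By the pumping lemma, w = xyz with |xy| ≤ p and |y| > 0.
Because |xy| ≤ p and w begins with p copies of a, we have y = a^k with 1 ≤ k ≤ p.
Pump with i = 2: xy^2z = a^{p+k} b^{2p}. For this to lie in L we would need 2p = 2(p+k), which forces k = 0. But k ≥ 1, so xy^2z ∉ L.
Contradiction. Therefore L is not regular.

a^{p+k} b^{2p}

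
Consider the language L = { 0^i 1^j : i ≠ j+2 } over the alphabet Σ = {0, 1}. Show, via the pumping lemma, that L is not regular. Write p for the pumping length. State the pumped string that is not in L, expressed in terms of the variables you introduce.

0^{p+p!} 1^{p+p!-2}

Suppose for contradiction that L is regular, and let p be the pumping length.
Choose w = 0^p 1^{p+p!-2}. Since p ≠ (p+p!-2)+2 = p+p!, w ∈ L; and |w| ≥ p.
Write w = xyz as guaranteed by the lemma, with |xy| ≤ p and |y| > 0.
Because |xy| ≤ p and w begins with p copies of 0, we have y = 0^k with 1 ≤ k ≤ p.
Since 1 ≤ k ≤ p, k divides p!; set t = 1 + p!/k. Then xy^t z has p + (p!/k)·k = p + p! copies of 0. Now the 0-count is p+p! and (1-count)+2 = (p+p!-2)+2 = p+p!, so i ≠ j+2 fails. So xy^t z = 0^{p+p!} 1^{p+p!-2} ∉ L.
This contradicts the pumping lemma, so L is not regular.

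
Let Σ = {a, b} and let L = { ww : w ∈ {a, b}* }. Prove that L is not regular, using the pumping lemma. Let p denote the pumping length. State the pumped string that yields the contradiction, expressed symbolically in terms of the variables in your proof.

Assume L is regular; let p be its pumping constant.
Take w = a^p b^p a^p b^p = uu where u = a^pb^p; then w ∈ L and |w| = 4p ≥ p.
Write w = xyz as guaranteed by the lemma, with |xy| ≤ p and y is nonempty.
Since the first p symbols of w are all a's and |xy| ≤ p, y lies entirely in the leading a-block: y = a^k for some k with 1 ≤ k ≤ p.
Pump with i = 2: xy^2z = a^{p+k} b^p a^p b^p, of length 4p+k. Suppose this equals vv. The string starts with a and ends with b, so v does too; thus the boundary between the two copies of v is a b→a transition. There is exactly one such transition, at position 2p+k, so |v| = 2p+k and |vv| = 4p+2k ≠ 4p+k since k ≥ 1. So xy^2z ∉ L.
This contradicts the pumping lemma, so L is not regular.

a^{p+k} b^p a^p b^p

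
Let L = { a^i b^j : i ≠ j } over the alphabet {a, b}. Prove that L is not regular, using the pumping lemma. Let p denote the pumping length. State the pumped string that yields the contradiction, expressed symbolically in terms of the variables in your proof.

Assume L is regular; let p be its pumping constant.
Choose w = a^p b^{p+p!}. Since p ≠ p+p!, w ∈ L; and |w| ≥ p.
The pumping lemma gives a decomposition w = xyz where |xy| ≤ p and |y| ≥ 1.
Since the first p symbols of w are all a's and |xy| ≤ p, y lies entirely in the leading a-block: y = a^k for some k with 1 ≤ k ≤ p.
Since 1 ≤ k ≤ p, k divides p!; set t = 1 + p!/k. Then xy^t z has p + (p!/k)·k = p + p! copies of a. Now the a-count equals the b-count, so i ≠ j fails. So xy^t z = a^{p+p!} b^{p+p!} ∉ L.
This is a contradiction; hence L is not regular.

a^{p+p!} b^{p+p!}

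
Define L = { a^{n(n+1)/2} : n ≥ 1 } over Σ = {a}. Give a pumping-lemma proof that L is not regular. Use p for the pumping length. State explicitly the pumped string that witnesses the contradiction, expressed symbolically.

Suppose for contradiction that L is regular, and let p be the pumping length.
Take w = a^{p(p+1)/2} ∈ L with |w| = p(p+1)/2 ≥ p.
By the pumping lemma, w = xyz with |xy| ≤ p and |y| ≥ 1.
Then y = a^k for some k with 1 ≤ k ≤ p.
Pump with i = 2: xy^2z = a^{p(p+1)/2+k}. Since 1 ≤ k ≤ p, p(p+1)/2 < p(p+1)/2+k ≤ p(p+1)/2+p < (p+1)(p+2)/2, so p(p+1)/2+k is strictly between consecutive triangular numbers. So xy^2z ∉ L.
Contradiction. Therefore L is not regular.

a^{p(p+1)/2+k}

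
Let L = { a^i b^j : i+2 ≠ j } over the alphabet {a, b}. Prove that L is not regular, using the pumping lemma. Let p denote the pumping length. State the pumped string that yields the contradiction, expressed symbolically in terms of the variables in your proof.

a^{p+p!} b^{p+p!+2}

Assume L is regular. Let p be the pumping length given by the pumping lemma.
Choose w = a^p b^{p+p!+2}. Since p ≠ (p+p!+2)-2 = p+p!, w ∈ L; and |w| ≥ p.
By the pumping lemma, w = xyz with |xy| ≤ p and |y| > 0.
Since the first p symbols of w are all a's and |xy| ≤ p, y lies entirely in the leading a-block: y = a^k for some k with 1 ≤ k ≤ p.
Since 1 ≤ k ≤ p, k divides p!; set t = 1 + p!/k. Then xy^t z has p + (p!/k)·k = p + p! copies of a. Now the a-count is p+p! and (b-count)-2 = (p+p!+2)-2 = p+p!, so i+2 ≠ j fails. So xy^t z = a^{p+p!} b^{p+p!+2} ∉ L.
Contradiction. Therefore L is not regular.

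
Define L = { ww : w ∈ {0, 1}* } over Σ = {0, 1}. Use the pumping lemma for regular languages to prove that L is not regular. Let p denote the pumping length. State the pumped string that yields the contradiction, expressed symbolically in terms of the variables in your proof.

Assume L is regular. Let p be the pumping length given by the pumping lemma.
Take w = 0^p 1^p 0^p 1^p = uu where u = 0^p1^p; then w ∈ L and |w| = 4p ≥ p.
By the pumping lemma, w = xyz with |xy| ≤ p and |y| > 0.
Because |xy| ≤ p and w begins with p copies of 0, we have y = 0^k with 1 ≤ k ≤ p.
Pump with i = 2: xy^2z = 0^{p+k} 1^p 0^p 1^p, of length 4p+k. Suppose this equals vv. The string starts with 0 and ends with 1, so v does too; thus the boundary between the two copies of v is a 1→0 transition. There is exactly one such transition, at position 2p+k, so |v| = 2p+k and |vv| = 4p+2k ≠ 4p+k since k ≥ 1. So xy^2z ∉ L.
This contradicts the pumping lemma, so L is not regular.

0^{p+k} 1^p 0^p 1^p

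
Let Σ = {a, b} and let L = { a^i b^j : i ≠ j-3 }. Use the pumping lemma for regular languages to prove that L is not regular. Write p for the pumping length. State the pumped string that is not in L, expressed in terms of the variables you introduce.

a^{p+p!} b^{p+p!+3}

Assume L is regular. Let p be the pumping length given by the pumping lemma.
Choose w = a^p b^{p+p!+3}. Since p ≠ (p+p!+3)-3 = p+p!, w ∈ L; and |w| ≥ p.
By the pumping lemma, w = xyz with |xy| ≤ p and y is nonempty.
The first p characters of w are a's, so xy (and hence y) consists only of a's. Write y = a^k, 1 ≤ k ≤ p.
Since 1 ≤ k ≤ p, k divides p!; set t = 1 + p!/k. Then xy^t z has p + (p!/k)·k = p + p! copies of a. Now the a-count is p+p! and (b-count)-3 = (p+p!+3)-3 = p+p!, so i ≠ j-3 fails. So xy^t z = a^{p+p!} b^{p+p!+3} ∉ L.
Contradiction. Therefore L is not regular.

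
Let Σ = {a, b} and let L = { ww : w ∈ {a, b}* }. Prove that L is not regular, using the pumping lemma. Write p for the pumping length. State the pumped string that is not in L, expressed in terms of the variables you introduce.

a^{p+k} b^p a^p b^p

Assume L is regular. Let p be the pumping length given by the pumping lemma.
Take w = a^p b^p a^p b^p = uu where u = a^pb^p; then w ∈ L and |w| = 4p ≥ p.
Write w = xyz as guaranteed by the lemma, with |xy| ≤ p and y is nonempty.
Because |xy| ≤ p and w begins with p copies of a, we have y = a^k with 1 ≤ k ≤ p.
Pump with i = 2: xy^2z = a^{p+k} b^p a^p b^p, of length 4p+k. Suppose this equals vv. The string starts with a and ends with b, so v does too; thus the boundary between the two copies of v is a b→a transition. There is exactly one such transition, at position 2p+k, so |v| = 2p+k and |vv| = 4p+2k ≠ 4p+k since k ≥ 1. So xy^2z ∉ L.
Contradiction. Therefore L is not regular.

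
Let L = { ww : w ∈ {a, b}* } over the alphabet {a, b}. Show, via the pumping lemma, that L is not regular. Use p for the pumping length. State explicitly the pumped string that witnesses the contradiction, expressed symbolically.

Toward a contradiction, assume L is regular with pumping length p.
Take w = a^p b^p a^p b^p = uu where u = a^pb^p; then w ∈ L and |w| = 4p ≥ p.
Write w = xyz as guaranteed by the lemma, with |xy| ≤ p and |y| > 0.
Since the first p symbols of w are all a's and |xy| ≤ p, y lies entirely in the leading a-block: y = a^k for some k with 1 ≤ k ≤ p.
Pump with i = 2: xy^2z = a^{p+k} b^p a^p b^p, of length 4p+k. Suppose this equals vv. The string starts with a and ends with b, so v does too; thus the boundary between the two copies of v is a b→a transition. There is exactly one such transition, at position 2p+k, so |v| = 2p+k and |vv| = 4p+2k ≠ 4p+k since k ≥ 1. So xy^2z ∉ L.
This contradicts the pumping lemma, so L is not regular.

a^{p+k} b^p a^p b^p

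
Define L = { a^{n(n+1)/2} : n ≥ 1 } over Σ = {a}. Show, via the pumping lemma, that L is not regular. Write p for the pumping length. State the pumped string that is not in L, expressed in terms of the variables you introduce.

Assume L is regular. Let p be the pumping length given by the pumping lemma.
Take w = a^{p(p+1)/2} ∈ L with |w| = p(p+1)/2 ≥ p.
The pumping lemma gives a decomposition w = xyz where |xy| ≤ p and y is nonempty.
Then y = a^k for some k with 1 ≤ k ≤ p.
Pump with i = 2: xy^2z = a^{p(p+1)/2+k}. Since 1 ≤ k ≤ p, p(p+1)/2 < p(p+1)/2+k ≤ p(p+1)/2+p < (p+1)(p+2)/2, so p(p+1)/2+k is strictly between consecutive triangular numbers. So xy^2z ∉ L.
Contradiction. Therefore L is not regular.

a^{p(p+1)/2+k}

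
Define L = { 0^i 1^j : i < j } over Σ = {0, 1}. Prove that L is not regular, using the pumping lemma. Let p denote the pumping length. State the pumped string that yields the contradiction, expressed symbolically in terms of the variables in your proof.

0^{p+k} 1^{p+1}

Assume L is regular; let p be its pumping constant.
Choose w = 0^p 1^{p+1} ∈ L, with |w| = 2p+1 ≥ p.
By the pumping lemma, w = xyz with |xy| ≤ p and |y| ≥ 1.
Since the first p symbols of w are all 0's and |xy| ≤ p, y lies entirely in the leading 0-block: y = 0^k for some k with 1 ≤ k ≤ p.
Consider xy^2z = 0^{p+k} 1^{p+1}. Since k ≥ 1, the 0-count p+k is at least p+1, so i < j fails; thus xy^2z ∉ L.
This is a contradiction; hence L is not regular.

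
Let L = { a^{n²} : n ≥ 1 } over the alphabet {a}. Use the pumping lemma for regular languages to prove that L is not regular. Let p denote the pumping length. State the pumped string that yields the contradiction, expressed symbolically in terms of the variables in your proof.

a^{p²+k}

Toward a contradiction, assume L is regular with pumping length p.
Take w = a^{p²} ∈ L with |w| = p² ≥ p.
Write w = xyz as guaranteed by the lemma, with |xy| ≤ p and y is nonempty.
Then y = a^k for some k with 1 ≤ k ≤ p.
Pump with i = 2: xy^2z = a^{p²+k}. Since 1 ≤ k ≤ p, p² < p²+k ≤ p²+p < (p+1)², so p²+k lies strictly between consecutive squares and is not a perfect square. So xy^2z ∉ L.
Contradiction. Therefore L is not regular.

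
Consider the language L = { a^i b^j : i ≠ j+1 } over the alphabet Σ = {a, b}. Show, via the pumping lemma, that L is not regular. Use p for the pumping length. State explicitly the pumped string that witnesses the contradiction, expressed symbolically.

Toward a contradiction, assume L is regular with pumping length p.
Choose w = a^p b^{p+p!-1}. Since p ≠ (p+p!-1)+1 = p+p!, w ∈ L; and |w| ≥ p.
The pumping lemma gives a decomposition w = xyz where |xy| ≤ p and |y| ≥ 1.
Since the first p symbols of w are all a's and |xy| ≤ p, y lies entirely in the leading a-block: y = a^k for some k with 1 ≤ k ≤ p.
Since 1 ≤ k ≤ p, k divides p!; set t = 1 + p!/k. Then xy^t z has p + (p!/k)·k = p + p! copies of a. Now the a-count is p+p! and (b-count)+1 = (p+p!-1)+1 = p+p!, so i ≠ j+1 fails. So xy^t z = a^{p+p!} b^{p+p!-1} ∉ L.
This contradicts the pumping lemma, so L is not regular.

a^{p+p!} b^{p+p!-1}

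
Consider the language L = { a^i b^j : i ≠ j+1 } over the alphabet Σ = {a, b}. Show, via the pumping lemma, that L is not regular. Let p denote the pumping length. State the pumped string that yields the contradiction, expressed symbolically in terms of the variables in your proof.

Assume L is regular. Let p be the pumping length given by the pumping lemma.
Choose w = a^p b^{p+p!-1}. Since p ≠ (p+p!-1)+1 = p+p!, w ∈ L; and |w| ≥ p.
The pumping lemma gives a decomposition w = xyz where |xy| ≤ p and y is nonempty.
The first p characters of w are a's, so xy (and hence y) consists only of a's. Write y = a^k, 1 ≤ k ≤ p.
Since 1 ≤ k ≤ p, k divides p!; set t = 1 + p!/k. Then xy^t z has p + (p!/k)·k = p + p! copies of a. Now the a-count is p+p! and (b-count)+1 = (p+p!-1)+1 = p+p!, so i ≠ j+1 fails. So xy^t z = a^{p+p!} b^{p+p!-1} ∉ L.
This is a contradiction; hence L is not regular.

a^{p+p!} b^{p+p!-1}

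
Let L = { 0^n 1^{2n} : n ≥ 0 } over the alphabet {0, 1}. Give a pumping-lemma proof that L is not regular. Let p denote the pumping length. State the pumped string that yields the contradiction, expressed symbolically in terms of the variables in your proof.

0^{p+k} 1^{2p}

Toward a contradiction, assume L is regular with pumping length p.
Let w = 0^p 1^{2p} ∈ L; note |w| = 3p ≥ p.
The pumping lemma gives a decomposition w = xyz where |xy| ≤ p and |y| > 0.
The first p characters of w are 0's, so xy (and hence y) consists only of 0's. Write y = 0^k, 1 ≤ k ≤ p.
Pump with i = 2: xy^2z = 0^{p+k} 1^{2p}. For this to lie in L we would need 2p = 2(p+k), which forces k = 0. But k ≥ 1, so xy^2z ∉ L.
This contradicts the pumping lemma, so L is not regular.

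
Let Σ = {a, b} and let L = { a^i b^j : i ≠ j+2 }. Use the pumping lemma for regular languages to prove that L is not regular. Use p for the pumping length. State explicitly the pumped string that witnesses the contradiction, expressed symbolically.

a^{p+p!} b^{p+p!-2}

Assume L is regular. Let p be the pumping length given by the pumping lemma.
Choose w = a^p b^{p+p!-2}. Since p ≠ (p+p!-2)+2 = p+p!, w ∈ L; and |w| ≥ p.
The pumping lemma gives a decomposition w = xyz where |xy| ≤ p and |y| > 0.
Since the first p symbols of w are all a's and |xy| ≤ p, y lies entirely in the leading a-block: y = a^k for some k with 1 ≤ k ≤ p.
Since 1 ≤ k ≤ p, k divides p!; set t = 1 + p!/k. Then xy^t z has p + (p!/k)·k = p + p! copies of a. Now the a-count is p+p! and (b-count)+2 = (p+p!-2)+2 = p+p!, so i ≠ j+2 fails. So xy^t z = a^{p+p!} b^{p+p!-2} ∉ L.
This is a contradiction; hence L is not regular.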